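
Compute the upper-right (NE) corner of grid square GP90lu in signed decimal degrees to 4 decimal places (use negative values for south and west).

Field G=6, P=15: +6·20° lon, +15·10° lat → SW at lon -60°, lat 60°.
Square 9, 0: +9·2° lon, +0·1° lat → SW at lon -42°, lat 60°.
Subsquare l=11, u=20: +11·0.0833333° lon, +20·0.0416667° lat → SW at lon -41.0833°, lat 60.8333°.
Cell spans 0.0833333° lon × 0.0416667° lat. NE corner is SW corner plus one full cell.
latitude 60.8750, longitude -41.0000.

60.8750, -41.0000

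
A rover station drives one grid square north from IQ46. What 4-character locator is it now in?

Latitude square 6; +1 → 7.
The longitude characters are unchanged.

IQ47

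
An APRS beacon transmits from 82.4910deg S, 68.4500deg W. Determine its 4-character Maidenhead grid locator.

Add 180° to longitude and 90° to latitude: 111.55, 7.51.
Field: 111.55/20 → 5 → F, 7.51/10 → 0 → A; chars FA.
Square: 11.55/2 → 5, 7.51/1 → 7; chars 57.

FA57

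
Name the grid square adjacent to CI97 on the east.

DI07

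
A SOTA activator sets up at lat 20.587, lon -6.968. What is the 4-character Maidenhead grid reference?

Shift to the Maidenhead origin (180°W, 90°S): lon 173.03, lat 110.59.
Field: 173.03/20 → 8 → I, 110.59/10 → 11 → L; chars IL.
Square: 13.03/2 → 6, 0.59/1 → 0; chars 60.

IL60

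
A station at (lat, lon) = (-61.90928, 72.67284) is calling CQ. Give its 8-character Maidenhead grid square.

MC68ic01

Offset from 180°W / 90°S: lon 252.67284°, lat 28.09072°.
Field: lon ⌊252.67284/20⌋ = 12 → M; lat ⌊28.09072/10⌋ = 2 → C.
Square: lon ⌊12.67284/2⌋ = 6; lat ⌊8.09072/1⌋ = 8.
Subsquare: lon ⌊0.67284/0.0833333⌋ = 8 → i; lat ⌊0.09072/0.0416667⌋ = 2 → c.
Extended square: lon ⌊0.00617/0.00833333⌋ = 0; lat ⌊0.00739/0.00416667⌋ = 1.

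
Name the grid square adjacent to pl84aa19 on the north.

PL84ab10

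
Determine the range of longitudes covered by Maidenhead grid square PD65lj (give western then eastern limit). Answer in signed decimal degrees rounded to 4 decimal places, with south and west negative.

132.9167, 133.0000

Field P=15, D=3: +15·20° lon, +3·10° lat → SW at lon 120°, lat -60°.
Square 6, 5: +6·2° lon, +5·1° lat → SW at lon 132°, lat -55°.
Subsquare l=11, j=9: +11·0.0833333° lon, +9·0.0416667° lat → SW at lon 132.917°, lat -54.625°.
Cell spans 0.0833333° lon × 0.0416667° lat.
west 132.9167, east 133.0000.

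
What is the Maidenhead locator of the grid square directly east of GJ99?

Longitude square 9; +1 → 10, wraps to 0, carry into field.
Longitude field G = 6; +1 → 7 = H.
The latitude characters are unchanged.

HJ09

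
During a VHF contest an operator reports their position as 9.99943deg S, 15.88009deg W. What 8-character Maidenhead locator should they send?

II20ba40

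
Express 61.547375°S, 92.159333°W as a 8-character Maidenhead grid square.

EC38wk08

Add 180° to longitude and 90° to latitude: 87.84067, 28.45262.
Field: 87.84067/20 → 4 → E, 28.45262/10 → 2 → C; chars EC.
Square: 7.84067/2 → 3, 8.45262/1 → 8; chars 38.
Subsquare: 1.84067/0.0833333 → 22 → w, 0.45262/0.0416667 → 10 → k; chars wk.
Extended square: 0.00733/0.00833333 → 0, 0.03596/0.00416667 → 8; chars 08.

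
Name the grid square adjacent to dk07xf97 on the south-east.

DK17af06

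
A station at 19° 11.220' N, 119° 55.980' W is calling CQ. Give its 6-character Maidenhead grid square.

DK09ae

Add 180° to longitude and 90° to latitude: 60.0670, 109.1870.
Field: lon ⌊60.0670/20⌋ = 3 → D; lat ⌊109.1870/10⌋ = 10 → K.
Square: lon ⌊0.0670/2⌋ = 0; lat ⌊9.1870/1⌋ = 9.
Subsquare: lon ⌊0.0670/0.0833333⌋ = 0 → a; lat ⌊0.1870/0.0416667⌋ = 4 → e.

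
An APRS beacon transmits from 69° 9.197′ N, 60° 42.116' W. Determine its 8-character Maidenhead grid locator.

Offset from 180°W / 90°S: lon 119.29807°, lat 159.15328°.
Field (20°×10°, letters A–R): 119.29807/20 → 5 → F, 159.15328/10 → 15 → P; chars FP.
Square (2°×1°, digits 0–9): 19.29807/2 → 9, 9.15328/1 → 9; chars 99.
Subsquare (5′×2.5′, letters a–x): 1.29807/0.0833333 → 15 → p, 0.15328/0.0416667 → 3 → d; chars pd.
Extended square (30″×15″, digits 0–9): 0.04807/0.00833333 → 5, 0.02828/0.00416667 → 6; chars 56.

FP99pd56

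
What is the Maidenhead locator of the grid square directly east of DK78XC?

Longitude subsquare x = 23; +1 → 24, wraps to 0 = a, carry into square.
Longitude square 7; +1 → 8.
The latitude characters are unchanged.

DK88ac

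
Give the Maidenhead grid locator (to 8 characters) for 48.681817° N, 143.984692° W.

BN88aq13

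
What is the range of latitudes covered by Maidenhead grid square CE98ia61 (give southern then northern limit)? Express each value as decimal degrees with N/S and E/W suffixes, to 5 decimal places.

41.99583° S, 41.99167° S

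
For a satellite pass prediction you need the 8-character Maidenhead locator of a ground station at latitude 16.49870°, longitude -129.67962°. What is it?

CK56dl89

Shift to the Maidenhead origin (180°W, 90°S): lon 50.32038, lat 106.49870.
Field: lon ⌊50.32038/20⌋ = 2 → C; lat ⌊106.49870/10⌋ = 10 → K.
Square: lon ⌊10.32038/2⌋ = 5; lat ⌊6.49870/1⌋ = 6.
Subsquare: lon ⌊0.32038/0.0833333⌋ = 3 → d; lat ⌊0.49870/0.0416667⌋ = 11 → l.
Extended square: lon ⌊0.07038/0.00833333⌋ = 8; lat ⌊0.04037/0.00416667⌋ = 9.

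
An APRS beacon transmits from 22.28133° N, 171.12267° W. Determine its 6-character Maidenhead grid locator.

AL42kg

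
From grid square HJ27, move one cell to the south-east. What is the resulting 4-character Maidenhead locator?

Longitude square 2; +1 → 3.
Latitude square 7; −1 → 6.

HJ36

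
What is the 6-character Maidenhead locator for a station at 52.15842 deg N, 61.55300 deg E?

MO02sd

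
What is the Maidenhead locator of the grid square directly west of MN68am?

Longitude subsquare a = 0; −1 → -1, wraps to 23 = x, carry into square.
Longitude square 6; −1 → 5.
The latitude characters are unchanged.

MN58xm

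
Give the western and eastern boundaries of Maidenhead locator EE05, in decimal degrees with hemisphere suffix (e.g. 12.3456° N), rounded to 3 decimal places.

Field E=4, E=4: +4·20° lon, +4·10° lat → SW at lon -100°, lat -50°.
Square 0, 5: +0·2° lon, +5·1° lat → SW at lon -100°, lat -45°.
Cell spans 2° lon × 1° lat.
west 100.000° W, east 98.000° W.

100.000° W, 98.000° W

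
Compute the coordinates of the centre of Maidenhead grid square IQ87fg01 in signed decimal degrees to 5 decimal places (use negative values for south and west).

Field I=8, Q=16: +8·20° lon, +16·10° lat → SW at lon -20°, lat 70°.
Square 8, 7: +8·2° lon, +7·1° lat → SW at lon -4°, lat 77°.
Subsquare f=5, g=6: +5·0.0833333° lon, +6·0.0416667° lat → SW at lon -3.58333°, lat 77.25°.
Extended square 0, 1: +0·0.00833333° lon, +1·0.00416667° lat → SW at lon -3.58333°, lat 77.2542°.
Cell spans 0.00833333° lon × 0.00416667° lat. Centre is SW corner plus half of each.
latitude 77.25625, longitude -3.57917.

77.25625, -3.57917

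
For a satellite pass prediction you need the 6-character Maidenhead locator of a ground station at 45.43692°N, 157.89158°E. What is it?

Offset from 180°W / 90°S: lon 337.8916°, lat 135.4369°.
Field: lon ⌊337.8916/20⌋ = 16 → Q; lat ⌊135.4369/10⌋ = 13 → N.
Square: lon ⌊17.8916/2⌋ = 8; lat ⌊5.4369/1⌋ = 5.
Subsquare: lon ⌊1.8916/0.0833333⌋ = 22 → w; lat ⌊0.4369/0.0416667⌋ = 10 → k.

QN85wk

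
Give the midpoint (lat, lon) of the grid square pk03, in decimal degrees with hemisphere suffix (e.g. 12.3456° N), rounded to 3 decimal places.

Field P=15, K=10: +15·20° lon, +10·10° lat → SW at lon 120°, lat 10°.
Square 0, 3: +0·2° lon, +3·1° lat → SW at lon 120°, lat 13°.
Cell spans 2° lon × 1° lat. Centre is SW corner plus half of each.
latitude 13.500° N, longitude 121.000° E.

13.500° N, 121.000° E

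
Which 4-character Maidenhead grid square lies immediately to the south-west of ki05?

JI94

Longitude square 0; −1 → -1, wraps to 9, carry into field.
Longitude field K = 10; −1 → 9 = J.
Latitude square 5; −1 → 4.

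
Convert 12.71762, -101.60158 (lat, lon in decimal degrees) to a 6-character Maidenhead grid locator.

DK92er

Offset from 180°W / 90°S: lon 78.3984°, lat 102.7176°.
Field: 78.3984/20 → 3 → D, 102.7176/10 → 10 → K; chars DK.
Square: 18.3984/2 → 9, 2.7176/1 → 2; chars 92.
Subsquare: 0.3984/0.0833333 → 4 → e, 0.7176/0.0416667 → 17 → r; chars er.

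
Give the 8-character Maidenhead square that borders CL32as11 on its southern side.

CL32as10

Latitude extended square 1; −1 → 0.
The longitude characters are unchanged.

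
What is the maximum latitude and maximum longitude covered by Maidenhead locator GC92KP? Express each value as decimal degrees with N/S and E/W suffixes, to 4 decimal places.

67.3333° S, 41.0833° W

Field G=6, C=2: +6·20° lon, +2·10° lat → SW at lon -60°, lat -70°.
Square 9, 2: +9·2° lon, +2·1° lat → SW at lon -42°, lat -68°.
Subsquare k=10, p=15: +10·0.0833333° lon, +15·0.0416667° lat → SW at lon -41.1667°, lat -67.375°.
Cell spans 0.0833333° lon × 0.0416667° lat. NE corner is SW corner plus one full cell.
latitude 67.3333° S, longitude 41.0833° W.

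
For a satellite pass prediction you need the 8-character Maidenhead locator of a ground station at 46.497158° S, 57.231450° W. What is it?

GE13jm20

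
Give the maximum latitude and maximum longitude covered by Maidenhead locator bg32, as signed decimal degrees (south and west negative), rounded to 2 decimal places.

-27.00, -152.00

Field B=1, G=6: +1·20° lon, +6·10° lat → SW at lon -160°, lat -30°.
Square 3, 2: +3·2° lon, +2·1° lat → SW at lon -154°, lat -28°.
Cell spans 2° lon × 1° lat. NE corner is SW corner plus one full cell.
latitude -27.00, longitude -152.00.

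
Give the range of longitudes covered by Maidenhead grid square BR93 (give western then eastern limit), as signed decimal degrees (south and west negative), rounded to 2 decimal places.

-142.00, -140.00

Field B=1, R=17: +1·20° lon, +17·10° lat → SW at lon -160°, lat 80°.
Square 9, 3: +9·2° lon, +3·1° lat → SW at lon -142°, lat 83°.
Cell spans 2° lon × 1° lat.
west -142.00, east -140.00.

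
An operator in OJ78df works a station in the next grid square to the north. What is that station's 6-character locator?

OJ78dg

Latitude subsquare f = 5; +1 → 6 = g.
The longitude characters are unchanged.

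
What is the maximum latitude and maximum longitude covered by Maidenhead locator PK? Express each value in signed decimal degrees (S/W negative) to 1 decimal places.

Field P=15, K=10: +15·20° lon, +10·10° lat → SW at lon 120°, lat 10°.
Cell spans 20° lon × 10° lat. NE corner is SW corner plus one full cell.
latitude 20.0, longitude 140.0.

20.0, 140.0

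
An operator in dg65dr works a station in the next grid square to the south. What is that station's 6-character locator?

Latitude subsquare r = 17; −1 → 16 = q.
The longitude characters are unchanged.

DG65dq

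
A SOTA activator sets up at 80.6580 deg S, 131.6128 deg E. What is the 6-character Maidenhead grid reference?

PA59ti

Shift to the Maidenhead origin (180°W, 90°S): lon 311.6128, lat 9.3420.
Field: lon ⌊311.6128/20⌋ = 15 → P; lat ⌊9.3420/10⌋ = 0 → A.
Square: lon ⌊11.6128/2⌋ = 5; lat ⌊9.3420/1⌋ = 9.
Subsquare: lon ⌊1.6128/0.0833333⌋ = 19 → t; lat ⌊0.3420/0.0416667⌋ = 8 → i.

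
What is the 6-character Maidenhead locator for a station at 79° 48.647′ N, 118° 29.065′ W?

DQ09st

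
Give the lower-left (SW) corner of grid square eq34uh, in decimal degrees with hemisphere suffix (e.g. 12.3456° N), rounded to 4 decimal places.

74.2917° N, 92.3333° W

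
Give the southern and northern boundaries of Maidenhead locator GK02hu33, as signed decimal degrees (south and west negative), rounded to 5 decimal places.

12.84583, 12.85000

Field G=6, K=10: +6·20° lon, +10·10° lat → SW at lon -60°, lat 10°.
Square 0, 2: +0·2° lon, +2·1° lat → SW at lon -60°, lat 12°.
Subsquare h=7, u=20: +7·0.0833333° lon, +20·0.0416667° lat → SW at lon -59.4167°, lat 12.8333°.
Extended square 3, 3: +3·0.00833333° lon, +3·0.00416667° lat → SW at lon -59.3917°, lat 12.8458°.
Cell spans 0.00833333° lon × 0.00416667° lat.
south 12.84583, north 12.85000.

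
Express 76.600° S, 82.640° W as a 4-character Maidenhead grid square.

EB83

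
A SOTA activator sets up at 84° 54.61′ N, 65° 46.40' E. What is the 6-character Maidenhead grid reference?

Shift to the Maidenhead origin (180°W, 90°S): lon 245.7733, lat 174.9102.
Field: 245.7733/20 → 12 → M, 174.9102/10 → 17 → R; chars MR.
Square: 5.7733/2 → 2, 4.9102/1 → 4; chars 24.
Subsquare: 1.7733/0.0833333 → 21 → v, 0.9102/0.0416667 → 21 → v; chars vv.

MR24vv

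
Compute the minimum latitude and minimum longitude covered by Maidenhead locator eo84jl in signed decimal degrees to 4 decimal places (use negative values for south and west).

Field E=4, O=14: +4·20° lon, +14·10° lat → SW at lon -100°, lat 50°.
Square 8, 4: +8·2° lon, +4·1° lat → SW at lon -84°, lat 54°.
Subsquare j=9, l=11: +9·0.0833333° lon, +11·0.0416667° lat → SW at lon -83.25°, lat 54.4583°.
latitude 54.4583, longitude -83.2500.

54.4583, -83.2500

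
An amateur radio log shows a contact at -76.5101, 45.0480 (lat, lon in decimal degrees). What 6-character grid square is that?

Add 180° to longitude and 90° to latitude: 225.0480, 13.4899.
Field: 225.0480/20 → 11 → L, 13.4899/10 → 1 → B; chars LB.
Square: 5.0480/2 → 2, 3.4899/1 → 3; chars 23.
Subsquare: 1.0480/0.0833333 → 12 → m, 0.4899/0.0416667 → 11 → l; chars ml.

LB23ml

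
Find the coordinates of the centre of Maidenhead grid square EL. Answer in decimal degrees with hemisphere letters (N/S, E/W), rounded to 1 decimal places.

25.0° N, 90.0° W

Field E=4, L=11: +4·20° lon, +11·10° lat → SW at lon -100°, lat 20°.
Cell spans 20° lon × 10° lat. Centre is SW corner plus half of each.
latitude 25.0° N, longitude 90.0° W.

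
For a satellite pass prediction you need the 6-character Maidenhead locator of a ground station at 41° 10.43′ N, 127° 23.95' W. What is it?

CN61he

Shift to the Maidenhead origin (180°W, 90°S): lon 52.6008, lat 131.1738.
Field: lon ⌊52.6008/20⌋ = 2 → C; lat ⌊131.1738/10⌋ = 13 → N.
Square: lon ⌊12.6008/2⌋ = 6; lat ⌊1.1738/1⌋ = 1.
Subsquare: lon ⌊0.6008/0.0833333⌋ = 7 → h; lat ⌊0.1738/0.0416667⌋ = 4 → e.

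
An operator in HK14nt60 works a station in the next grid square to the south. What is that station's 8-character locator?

Latitude extended square 0; −1 → -1, wraps to 9, carry into subsquare.
Latitude subsquare t = 19; −1 → 18 = s.
The longitude characters are unchanged.

HK14ns69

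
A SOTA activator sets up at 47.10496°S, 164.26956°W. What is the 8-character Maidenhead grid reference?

AE72uv74

Shift to the Maidenhead origin (180°W, 90°S): lon 15.73044, lat 42.89504.
Field (20°×10°, letters A–R): lon ⌊15.73044/20⌋ = 0 → A; lat ⌊42.89504/10⌋ = 4 → E.
Square (2°×1°, digits 0–9): lon ⌊15.73044/2⌋ = 7; lat ⌊2.89504/1⌋ = 2.
Subsquare (5′×2.5′, letters a–x): lon ⌊1.73044/0.0833333⌋ = 20 → u; lat ⌊0.89504/0.0416667⌋ = 21 → v.
Extended square (30″×15″, digits 0–9): lon ⌊0.06377/0.00833333⌋ = 7; lat ⌊0.02004/0.00416667⌋ = 4.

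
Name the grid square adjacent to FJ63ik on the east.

Longitude subsquare i = 8; +1 → 9 = j.
The latitude characters are unchanged.

FJ63jk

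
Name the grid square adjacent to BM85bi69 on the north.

BM85bj60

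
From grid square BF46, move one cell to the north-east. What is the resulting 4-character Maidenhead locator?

BF57

Longitude square 4; +1 → 5.
Latitude square 6; +1 → 7.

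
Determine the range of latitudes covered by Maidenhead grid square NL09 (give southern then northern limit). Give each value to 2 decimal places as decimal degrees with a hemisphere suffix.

Field N=13, L=11: +13·20° lon, +11·10° lat → SW at lon 80°, lat 20°.
Square 0, 9: +0·2° lon, +9·1° lat → SW at lon 80°, lat 29°.
Cell spans 2° lon × 1° lat.
south 29.00° N, north 30.00° N.

29.00° N, 30.00° N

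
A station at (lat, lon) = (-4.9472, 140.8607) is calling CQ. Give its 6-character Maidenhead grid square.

Offset from 180°W / 90°S: lon 320.8607°, lat 85.0528°.
Field: lon ⌊320.8607/20⌋ = 16 → Q; lat ⌊85.0528/10⌋ = 8 → I.
Square: lon ⌊0.8607/2⌋ = 0; lat ⌊5.0528/1⌋ = 5.
Subsquare: lon ⌊0.8607/0.0833333⌋ = 10 → k; lat ⌊0.0528/0.0416667⌋ = 1 → b.

QI05kb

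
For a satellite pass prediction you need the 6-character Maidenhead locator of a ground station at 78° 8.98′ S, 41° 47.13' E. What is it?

LB01vu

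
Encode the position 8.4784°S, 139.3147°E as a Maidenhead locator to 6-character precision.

PI91pm

Add 180° to longitude and 90° to latitude: 319.3147, 81.5216.
Field (20°×10°, letters A–R): 319.3147/20 → 15 → P, 81.5216/10 → 8 → I; chars PI.
Square (2°×1°, digits 0–9): 19.3147/2 → 9, 1.5216/1 → 1; chars 91.
Subsquare (5′×2.5′, letters a–x): 1.3147/0.0833333 → 15 → p, 0.5216/0.0416667 → 12 → m; chars pm.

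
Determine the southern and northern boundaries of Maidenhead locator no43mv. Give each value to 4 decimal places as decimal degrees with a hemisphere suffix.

Field N=13, O=14: +13·20° lon, +14·10° lat → SW at lon 80°, lat 50°.
Square 4, 3: +4·2° lon, +3·1° lat → SW at lon 88°, lat 53°.
Subsquare m=12, v=21: +12·0.0833333° lon, +21·0.0416667° lat → SW at lon 89°, lat 53.875°.
Cell spans 0.0833333° lon × 0.0416667° lat.
south 53.8750° N, north 53.9167° N.

53.8750° N, 53.9167° N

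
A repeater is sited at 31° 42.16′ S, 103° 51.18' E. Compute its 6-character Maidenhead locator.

OF18wh

Shift to the Maidenhead origin (180°W, 90°S): lon 283.8530, lat 58.2973.
Field: lon ⌊283.8530/20⌋ = 14 → O; lat ⌊58.2973/10⌋ = 5 → F.
Square: lon ⌊3.8530/2⌋ = 1; lat ⌊8.2973/1⌋ = 8.
Subsquare: lon ⌊1.8530/0.0833333⌋ = 22 → w; lat ⌊0.2973/0.0416667⌋ = 7 → h.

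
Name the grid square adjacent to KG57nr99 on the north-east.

KG57os00

Longitude extended square 9; +1 → 10, wraps to 0, carry into subsquare.
Longitude subsquare n = 13; +1 → 14 = o.
Latitude extended square 9; +1 → 10, wraps to 0, carry into subsquare.
Latitude subsquare r = 17; +1 → 18 = s.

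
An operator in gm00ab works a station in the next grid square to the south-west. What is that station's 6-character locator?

FM90xa

Longitude subsquare a = 0; −1 → -1, wraps to 23 = x, carry into square.
Longitude square 0; −1 → -1, wraps to 9, carry into field.
Longitude field G = 6; −1 → 5 = F.
Latitude subsquare b = 1; −1 → 0 = a.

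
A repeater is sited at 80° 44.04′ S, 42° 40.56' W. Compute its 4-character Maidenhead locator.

GA89

Shift to the Maidenhead origin (180°W, 90°S): lon 137.32, lat 9.27.
Field (20°×10°, letters A–R): lon ⌊137.32/20⌋ = 6 → G; lat ⌊9.27/10⌋ = 0 → A.
Square (2°×1°, digits 0–9): lon ⌊17.32/2⌋ = 8; lat ⌊9.27/1⌋ = 9.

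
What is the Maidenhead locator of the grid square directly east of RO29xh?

RO39ah

Longitude subsquare x = 23; +1 → 24, wraps to 0 = a, carry into square.
Longitude square 2; +1 → 3.
The latitude characters are unchanged.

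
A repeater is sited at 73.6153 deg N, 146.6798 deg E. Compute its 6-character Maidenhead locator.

QQ33io

Shift to the Maidenhead origin (180°W, 90°S): lon 326.6798, lat 163.6153.
Field: lon ⌊326.6798/20⌋ = 16 → Q; lat ⌊163.6153/10⌋ = 16 → Q.
Square: lon ⌊6.6798/2⌋ = 3; lat ⌊3.6153/1⌋ = 3.
Subsquare: lon ⌊0.6798/0.0833333⌋ = 8 → i; lat ⌊0.6153/0.0416667⌋ = 14 → o.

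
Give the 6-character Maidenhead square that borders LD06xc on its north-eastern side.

Longitude subsquare x = 23; +1 → 24, wraps to 0 = a, carry into square.
Longitude square 0; +1 → 1.
Latitude subsquare c = 2; +1 → 3 = d.

LD16ad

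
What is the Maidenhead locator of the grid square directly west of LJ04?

Longitude square 0; −1 → -1, wraps to 9, carry into field.
Longitude field L = 11; −1 → 10 = K.
The latitude characters are unchanged.

KJ94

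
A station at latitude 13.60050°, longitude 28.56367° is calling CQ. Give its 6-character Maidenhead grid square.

Shift to the Maidenhead origin (180°W, 90°S): lon 208.5637, lat 103.6005.
Field (20°×10°, letters A–R): lon ⌊208.5637/20⌋ = 10 → K; lat ⌊103.6005/10⌋ = 10 → K.
Square (2°×1°, digits 0–9): lon ⌊8.5637/2⌋ = 4; lat ⌊3.6005/1⌋ = 3.
Subsquare (5′×2.5′, letters a–x): lon ⌊0.5637/0.0833333⌋ = 6 → g; lat ⌊0.6005/0.0416667⌋ = 14 → o.

KK43go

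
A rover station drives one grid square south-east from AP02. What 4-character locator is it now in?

AP11

Longitude square 0; +1 → 1.
Latitude square 2; −1 → 1.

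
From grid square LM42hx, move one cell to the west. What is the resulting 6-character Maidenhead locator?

LM42gx

Longitude subsquare h = 7; −1 → 6 = g.
The latitude characters are unchanged.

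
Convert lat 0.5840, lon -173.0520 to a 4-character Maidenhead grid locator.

Shift to the Maidenhead origin (180°W, 90°S): lon 6.95, lat 90.58.
Field: 6.95/20 → 0 → A, 90.58/10 → 9 → J; chars AJ.
Square: 6.95/2 → 3, 0.58/1 → 0; chars 30.

AJ30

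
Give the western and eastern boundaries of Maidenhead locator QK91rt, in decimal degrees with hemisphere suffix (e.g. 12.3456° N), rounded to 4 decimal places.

Field Q=16, K=10: +16·20° lon, +10·10° lat → SW at lon 140°, lat 10°.
Square 9, 1: +9·2° lon, +1·1° lat → SW at lon 158°, lat 11°.
Subsquare r=17, t=19: +17·0.0833333° lon, +19·0.0416667° lat → SW at lon 159.417°, lat 11.7917°.
Cell spans 0.0833333° lon × 0.0416667° lat.
west 159.4167° E, east 159.5000° E.

159.4167° E, 159.5000° E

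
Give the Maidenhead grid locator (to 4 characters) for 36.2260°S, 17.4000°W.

Shift to the Maidenhead origin (180°W, 90°S): lon 162.60, lat 53.77.
Field: lon ⌊162.60/20⌋ = 8 → I; lat ⌊53.77/10⌋ = 5 → F.
Square: lon ⌊2.60/2⌋ = 1; lat ⌊3.77/1⌋ = 3.

IF13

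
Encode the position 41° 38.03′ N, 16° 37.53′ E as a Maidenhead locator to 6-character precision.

Offset from 180°W / 90°S: lon 196.6255°, lat 131.6338°.
Field: 196.6255/20 → 9 → J, 131.6338/10 → 13 → N; chars JN.
Square: 16.6255/2 → 8, 1.6338/1 → 1; chars 81.
Subsquare: 0.6255/0.0833333 → 7 → h, 0.6338/0.0416667 → 15 → p; chars hp.

JN81hp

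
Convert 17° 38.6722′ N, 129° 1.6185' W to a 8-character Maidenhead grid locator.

Add 180° to longitude and 90° to latitude: 50.97303, 107.64454.
Field: 50.97303/20 → 2 → C, 107.64454/10 → 10 → K; chars CK.
Square: 10.97303/2 → 5, 7.64454/1 → 7; chars 57.
Subsquare: 0.97303/0.0833333 → 11 → l, 0.64454/0.0416667 → 15 → p; chars lp.
Extended square: 0.05636/0.00833333 → 6, 0.01954/0.00416667 → 4; chars 64.

CK57lp64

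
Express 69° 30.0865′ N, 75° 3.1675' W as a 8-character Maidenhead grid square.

FP29lm30

Shift to the Maidenhead origin (180°W, 90°S): lon 104.94721, lat 159.50144.
Field: lon ⌊104.94721/20⌋ = 5 → F; lat ⌊159.50144/10⌋ = 15 → P.
Square: lon ⌊4.94721/2⌋ = 2; lat ⌊9.50144/1⌋ = 9.
Subsquare: lon ⌊0.94721/0.0833333⌋ = 11 → l; lat ⌊0.50144/0.0416667⌋ = 12 → m.
Extended square: lon ⌊0.03054/0.00833333⌋ = 3; lat ⌊0.00144/0.00416667⌋ = 0.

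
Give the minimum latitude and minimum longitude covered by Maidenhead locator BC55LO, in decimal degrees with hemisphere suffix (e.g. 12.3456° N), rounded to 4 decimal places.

Field B=1, C=2: +1·20° lon, +2·10° lat → SW at lon -160°, lat -70°.
Square 5, 5: +5·2° lon, +5·1° lat → SW at lon -150°, lat -65°.
Subsquare l=11, o=14: +11·0.0833333° lon, +14·0.0416667° lat → SW at lon -149.083°, lat -64.4167°.
latitude 64.4167° S, longitude 149.0833° W.

64.4167° S, 149.0833° W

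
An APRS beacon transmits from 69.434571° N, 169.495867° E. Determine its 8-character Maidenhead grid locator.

RP49rk94

Offset from 180°W / 90°S: lon 349.49587°, lat 159.43457°.
Field: 349.49587/20 → 17 → R, 159.43457/10 → 15 → P; chars RP.
Square: 9.49587/2 → 4, 9.43457/1 → 9; chars 49.
Subsquare: 1.49587/0.0833333 → 17 → r, 0.43457/0.0416667 → 10 → k; chars rk.
Extended square: 0.07920/0.00833333 → 9, 0.01790/0.00416667 → 4; chars 94.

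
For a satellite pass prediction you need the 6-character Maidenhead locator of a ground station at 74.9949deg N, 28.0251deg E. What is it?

KQ44ax

Add 180° to longitude and 90° to latitude: 208.0251, 164.9949.
Field: 208.0251/20 → 10 → K, 164.9949/10 → 16 → Q; chars KQ.
Square: 8.0251/2 → 4, 4.9949/1 → 4; chars 44.
Subsquare: 0.0251/0.0833333 → 0 → a, 0.9949/0.0416667 → 23 → x; chars ax.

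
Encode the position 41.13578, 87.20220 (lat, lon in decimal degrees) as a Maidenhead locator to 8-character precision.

NN31od42

Offset from 180°W / 90°S: lon 267.20220°, lat 131.13578°.
Field: 267.20220/20 → 13 → N, 131.13578/10 → 13 → N; chars NN.
Square: 7.20220/2 → 3, 1.13578/1 → 1; chars 31.
Subsquare: 1.20220/0.0833333 → 14 → o, 0.13578/0.0416667 → 3 → d; chars od.
Extended square: 0.03553/0.00833333 → 4, 0.01078/0.00416667 → 2; chars 42.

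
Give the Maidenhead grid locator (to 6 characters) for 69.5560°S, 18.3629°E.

JC90ek

Shift to the Maidenhead origin (180°W, 90°S): lon 198.3629, lat 20.4440.
Field: lon ⌊198.3629/20⌋ = 9 → J; lat ⌊20.4440/10⌋ = 2 → C.
Square: lon ⌊18.3629/2⌋ = 9; lat ⌊0.4440/1⌋ = 0.
Subsquare: lon ⌊0.3629/0.0833333⌋ = 4 → e; lat ⌊0.4440/0.0416667⌋ = 10 → k.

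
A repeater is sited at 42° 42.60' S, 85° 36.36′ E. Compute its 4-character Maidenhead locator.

Offset from 180°W / 90°S: lon 265.61°, lat 47.29°.
Field: lon ⌊265.61/20⌋ = 13 → N; lat ⌊47.29/10⌋ = 4 → E.
Square: lon ⌊5.61/2⌋ = 2; lat ⌊7.29/1⌋ = 7.

NE27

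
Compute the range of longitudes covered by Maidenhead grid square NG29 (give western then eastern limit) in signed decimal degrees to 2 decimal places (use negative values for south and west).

84.00, 86.00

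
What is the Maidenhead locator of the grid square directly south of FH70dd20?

FH70dc29

Latitude extended square 0; −1 → -1, wraps to 9, carry into subsquare.
Latitude subsquare d = 3; −1 → 2 = c.
The longitude characters are unchanged.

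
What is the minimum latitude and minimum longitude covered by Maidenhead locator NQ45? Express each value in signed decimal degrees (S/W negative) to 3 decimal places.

Field N=13, Q=16: +13·20° lon, +16·10° lat → SW at lon 80°, lat 70°.
Square 4, 5: +4·2° lon, +5·1° lat → SW at lon 88°, lat 75°.
latitude 75.000, longitude 88.000.

75.000, 88.000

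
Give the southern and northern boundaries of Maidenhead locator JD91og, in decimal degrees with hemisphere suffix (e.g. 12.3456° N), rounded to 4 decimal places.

Field J=9, D=3: +9·20° lon, +3·10° lat → SW at lon 0°, lat -60°.
Square 9, 1: +9·2° lon, +1·1° lat → SW at lon 18°, lat -59°.
Subsquare o=14, g=6: +14·0.0833333° lon, +6·0.0416667° lat → SW at lon 19.1667°, lat -58.75°.
Cell spans 0.0833333° lon × 0.0416667° lat.
south 58.7500° S, north 58.7083° S.

58.7500° S, 58.7083° S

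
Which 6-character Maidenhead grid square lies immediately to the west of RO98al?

RO88xl

Longitude subsquare a = 0; −1 → -1, wraps to 23 = x, carry into square.
Longitude square 9; −1 → 8.
The latitude characters are unchanged.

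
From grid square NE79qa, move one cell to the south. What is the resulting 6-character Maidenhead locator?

Latitude subsquare a = 0; −1 → -1, wraps to 23 = x, carry into square.
Latitude square 9; −1 → 8.
The longitude characters are unchanged.

NE78qx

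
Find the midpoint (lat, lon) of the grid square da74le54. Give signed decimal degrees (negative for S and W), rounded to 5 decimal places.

Field D=3, A=0: +3·20° lon, +0·10° lat → SW at lon -120°, lat -90°.
Square 7, 4: +7·2° lon, +4·1° lat → SW at lon -106°, lat -86°.
Subsquare l=11, e=4: +11·0.0833333° lon, +4·0.0416667° lat → SW at lon -105.083°, lat -85.8333°.
Extended square 5, 4: +5·0.00833333° lon, +4·0.00416667° lat → SW at lon -105.042°, lat -85.8167°.
Cell spans 0.00833333° lon × 0.00416667° lat. Centre is SW corner plus half of each.
latitude -85.81458, longitude -105.03750.

-85.81458, -105.03750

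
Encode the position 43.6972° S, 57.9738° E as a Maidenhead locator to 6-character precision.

LE86xh

Shift to the Maidenhead origin (180°W, 90°S): lon 237.9738, lat 46.3028.
Field (20°×10°, letters A–R): lon ⌊237.9738/20⌋ = 11 → L; lat ⌊46.3028/10⌋ = 4 → E.
Square (2°×1°, digits 0–9): lon ⌊17.9738/2⌋ = 8; lat ⌊6.3028/1⌋ = 6.
Subsquare (5′×2.5′, letters a–x): lon ⌊1.9738/0.0833333⌋ = 23 → x; lat ⌊0.3028/0.0416667⌋ = 7 → h.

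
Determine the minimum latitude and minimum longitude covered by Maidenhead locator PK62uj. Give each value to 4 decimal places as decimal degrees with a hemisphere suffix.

12.3750° N, 133.6667° E

Field P=15, K=10: +15·20° lon, +10·10° lat → SW at lon 120°, lat 10°.
Square 6, 2: +6·2° lon, +2·1° lat → SW at lon 132°, lat 12°.
Subsquare u=20, j=9: +20·0.0833333° lon, +9·0.0416667° lat → SW at lon 133.667°, lat 12.375°.
latitude 12.3750° N, longitude 133.6667° E.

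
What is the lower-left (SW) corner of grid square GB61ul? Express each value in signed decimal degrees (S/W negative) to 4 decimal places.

-78.5417, -46.3333

Field G=6, B=1: +6·20° lon, +1·10° lat → SW at lon -60°, lat -80°.
Square 6, 1: +6·2° lon, +1·1° lat → SW at lon -48°, lat -79°.
Subsquare u=20, l=11: +20·0.0833333° lon, +11·0.0416667° lat → SW at lon -46.3333°, lat -78.5417°.
latitude -78.5417, longitude -46.3333.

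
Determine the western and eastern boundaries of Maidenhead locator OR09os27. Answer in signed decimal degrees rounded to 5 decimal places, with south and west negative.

Field O=14, R=17: +14·20° lon, +17·10° lat → SW at lon 100°, lat 80°.
Square 0, 9: +0·2° lon, +9·1° lat → SW at lon 100°, lat 89°.
Subsquare o=14, s=18: +14·0.0833333° lon, +18·0.0416667° lat → SW at lon 101.167°, lat 89.75°.
Extended square 2, 7: +2·0.00833333° lon, +7·0.00416667° lat → SW at lon 101.183°, lat 89.7792°.
Cell spans 0.00833333° lon × 0.00416667° lat.
west 101.18333, east 101.19167.

101.18333, 101.19167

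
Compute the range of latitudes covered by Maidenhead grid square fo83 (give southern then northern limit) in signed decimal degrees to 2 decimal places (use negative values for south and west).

53.00, 54.00

Field F=5, O=14: +5·20° lon, +14·10° lat → SW at lon -80°, lat 50°.
Square 8, 3: +8·2° lon, +3·1° lat → SW at lon -64°, lat 53°.
Cell spans 2° lon × 1° lat.
south 53.00, north 54.00.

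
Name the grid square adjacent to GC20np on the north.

GC20nq

Latitude subsquare p = 15; +1 → 16 = q.
The longitude characters are unchanged.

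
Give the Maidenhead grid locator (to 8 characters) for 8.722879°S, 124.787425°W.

Shift to the Maidenhead origin (180°W, 90°S): lon 55.21258, lat 81.27712.
Field (20°×10°, letters A–R): lon ⌊55.21258/20⌋ = 2 → C; lat ⌊81.27712/10⌋ = 8 → I.
Square (2°×1°, digits 0–9): lon ⌊15.21258/2⌋ = 7; lat ⌊1.27712/1⌋ = 1.
Subsquare (5′×2.5′, letters a–x): lon ⌊1.21258/0.0833333⌋ = 14 → o; lat ⌊0.27712/0.0416667⌋ = 6 → g.
Extended square (30″×15″, digits 0–9): lon ⌊0.04591/0.00833333⌋ = 5; lat ⌊0.02712/0.00416667⌋ = 6.

CI71og56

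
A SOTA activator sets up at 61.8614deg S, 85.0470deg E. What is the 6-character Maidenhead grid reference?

NC28md

Add 180° to longitude and 90° to latitude: 265.0470, 28.1386.
Field (20°×10°, letters A–R): 265.0470/20 → 13 → N, 28.1386/10 → 2 → C; chars NC.
Square (2°×1°, digits 0–9): 5.0470/2 → 2, 8.1386/1 → 8; chars 28.
Subsquare (5′×2.5′, letters a–x): 1.0470/0.0833333 → 12 → m, 0.1386/0.0416667 → 3 → d; chars md.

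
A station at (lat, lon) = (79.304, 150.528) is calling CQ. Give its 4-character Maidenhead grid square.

QQ59

Add 180° to longitude and 90° to latitude: 330.53, 169.30.
Field: 330.53/20 → 16 → Q, 169.30/10 → 16 → Q; chars QQ.
Square: 10.53/2 → 5, 9.30/1 → 9; chars 59.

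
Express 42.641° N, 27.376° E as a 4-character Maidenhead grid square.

KN32

Shift to the Maidenhead origin (180°W, 90°S): lon 207.38, lat 132.64.
Field: lon ⌊207.38/20⌋ = 10 → K; lat ⌊132.64/10⌋ = 13 → N.
Square: lon ⌊7.38/2⌋ = 3; lat ⌊2.64/1⌋ = 2.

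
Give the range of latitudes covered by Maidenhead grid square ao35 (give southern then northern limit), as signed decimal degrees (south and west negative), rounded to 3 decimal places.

55.000, 56.000

Field A=0, O=14: +0·20° lon, +14·10° lat → SW at lon -180°, lat 50°.
Square 3, 5: +3·2° lon, +5·1° lat → SW at lon -174°, lat 55°.
Cell spans 2° lon × 1° lat.
south 55.000, north 56.000.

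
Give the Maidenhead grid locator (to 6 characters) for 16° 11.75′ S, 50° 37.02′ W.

Offset from 180°W / 90°S: lon 129.3830°, lat 73.8042°.
Field: lon ⌊129.3830/20⌋ = 6 → G; lat ⌊73.8042/10⌋ = 7 → H.
Square: lon ⌊9.3830/2⌋ = 4; lat ⌊3.8042/1⌋ = 3.
Subsquare: lon ⌊1.3830/0.0833333⌋ = 16 → q; lat ⌊0.8042/0.0416667⌋ = 19 → t.

GH43qt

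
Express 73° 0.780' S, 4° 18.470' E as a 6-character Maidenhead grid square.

Offset from 180°W / 90°S: lon 184.3078°, lat 16.9870°.
Field: 184.3078/20 → 9 → J, 16.9870/10 → 1 → B; chars JB.
Square: 4.3078/2 → 2, 6.9870/1 → 6; chars 26.
Subsquare: 0.3078/0.0833333 → 3 → d, 0.9870/0.0416667 → 23 → x; chars dx.

JB26dx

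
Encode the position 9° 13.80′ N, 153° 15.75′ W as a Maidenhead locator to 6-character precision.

Offset from 180°W / 90°S: lon 26.7375°, lat 99.2300°.
Field: 26.7375/20 → 1 → B, 99.2300/10 → 9 → J; chars BJ.
Square: 6.7375/2 → 3, 9.2300/1 → 9; chars 39.
Subsquare: 0.7375/0.0833333 → 8 → i, 0.2300/0.0416667 → 5 → f; chars if.

BJ39if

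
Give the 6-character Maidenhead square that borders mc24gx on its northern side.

MC25ga

Latitude subsquare x = 23; +1 → 24, wraps to 0 = a, carry into square.
Latitude square 4; +1 → 5.
The longitude characters are unchanged.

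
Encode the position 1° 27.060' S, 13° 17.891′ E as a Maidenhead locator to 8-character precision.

JI68pn51

Add 180° to longitude and 90° to latitude: 193.29818, 88.54900.
Field: lon ⌊193.29818/20⌋ = 9 → J; lat ⌊88.54900/10⌋ = 8 → I.
Square: lon ⌊13.29818/2⌋ = 6; lat ⌊8.54900/1⌋ = 8.
Subsquare: lon ⌊1.29818/0.0833333⌋ = 15 → p; lat ⌊0.54900/0.0416667⌋ = 13 → n.
Extended square: lon ⌊0.04818/0.00833333⌋ = 5; lat ⌊0.00733/0.00416667⌋ = 1.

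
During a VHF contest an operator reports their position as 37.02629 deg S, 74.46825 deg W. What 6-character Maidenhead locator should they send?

FF22sx

Offset from 180°W / 90°S: lon 105.5318°, lat 52.9737°.
Field: lon ⌊105.5318/20⌋ = 5 → F; lat ⌊52.9737/10⌋ = 5 → F.
Square: lon ⌊5.5318/2⌋ = 2; lat ⌊2.9737/1⌋ = 2.
Subsquare: lon ⌊1.5318/0.0833333⌋ = 18 → s; lat ⌊0.9737/0.0416667⌋ = 23 → x.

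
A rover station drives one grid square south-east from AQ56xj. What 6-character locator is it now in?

AQ66ai

Longitude subsquare x = 23; +1 → 24, wraps to 0 = a, carry into square.
Longitude square 5; +1 → 6.
Latitude subsquare j = 9; −1 → 8 = i.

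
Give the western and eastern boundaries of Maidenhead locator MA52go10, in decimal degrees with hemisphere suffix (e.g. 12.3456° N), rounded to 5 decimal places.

70.50833° E, 70.51667° E

Field M=12, A=0: +12·20° lon, +0·10° lat → SW at lon 60°, lat -90°.
Square 5, 2: +5·2° lon, +2·1° lat → SW at lon 70°, lat -88°.
Subsquare g=6, o=14: +6·0.0833333° lon, +14·0.0416667° lat → SW at lon 70.5°, lat -87.4167°.
Extended square 1, 0: +1·0.00833333° lon, +0·0.00416667° lat → SW at lon 70.5083°, lat -87.4167°.
Cell spans 0.00833333° lon × 0.00416667° lat.
west 70.50833° E, east 70.51667° E.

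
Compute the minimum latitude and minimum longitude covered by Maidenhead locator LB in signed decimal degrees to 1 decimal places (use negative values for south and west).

-80.0, 40.0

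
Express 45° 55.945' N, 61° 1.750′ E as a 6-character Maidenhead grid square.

Offset from 180°W / 90°S: lon 241.0292°, lat 135.9324°.
Field: lon ⌊241.0292/20⌋ = 12 → M; lat ⌊135.9324/10⌋ = 13 → N.
Square: lon ⌊1.0292/2⌋ = 0; lat ⌊5.9324/1⌋ = 5.
Subsquare: lon ⌊1.0292/0.0833333⌋ = 12 → m; lat ⌊0.9324/0.0416667⌋ = 22 → w.

MN05mw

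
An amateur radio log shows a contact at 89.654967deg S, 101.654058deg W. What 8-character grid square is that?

DA90ei12

Offset from 180°W / 90°S: lon 78.34594°, lat 0.34503°.
Field: lon ⌊78.34594/20⌋ = 3 → D; lat ⌊0.34503/10⌋ = 0 → A.
Square: lon ⌊18.34594/2⌋ = 9; lat ⌊0.34503/1⌋ = 0.
Subsquare: lon ⌊0.34594/0.0833333⌋ = 4 → e; lat ⌊0.34503/0.0416667⌋ = 8 → i.
Extended square: lon ⌊0.01261/0.00833333⌋ = 1; lat ⌊0.01170/0.00416667⌋ = 2.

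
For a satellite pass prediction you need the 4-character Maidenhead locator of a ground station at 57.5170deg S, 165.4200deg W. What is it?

AD72

Add 180° to longitude and 90° to latitude: 14.58, 32.48.
Field (20°×10°, letters A–R): 14.58/20 → 0 → A, 32.48/10 → 3 → D; chars AD.
Square (2°×1°, digits 0–9): 14.58/2 → 7, 2.48/1 → 2; chars 72.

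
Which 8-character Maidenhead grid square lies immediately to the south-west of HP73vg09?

HP73ug98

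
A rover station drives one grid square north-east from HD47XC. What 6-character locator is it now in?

HD57ad

Longitude subsquare x = 23; +1 → 24, wraps to 0 = a, carry into square.
Longitude square 4; +1 → 5.
Latitude subsquare c = 2; +1 → 3 = d.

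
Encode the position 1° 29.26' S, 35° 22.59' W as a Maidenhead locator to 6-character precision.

HI28hm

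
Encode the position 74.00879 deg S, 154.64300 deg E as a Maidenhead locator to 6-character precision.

QB75hx

Shift to the Maidenhead origin (180°W, 90°S): lon 334.6430, lat 15.9912.
Field: 334.6430/20 → 16 → Q, 15.9912/10 → 1 → B; chars QB.
Square: 14.6430/2 → 7, 5.9912/1 → 5; chars 75.
Subsquare: 0.6430/0.0833333 → 7 → h, 0.9912/0.0416667 → 23 → x; chars hx.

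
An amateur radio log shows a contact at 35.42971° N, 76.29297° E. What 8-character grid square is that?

MM85dk53

Shift to the Maidenhead origin (180°W, 90°S): lon 256.29297, lat 125.42971.
Field: 256.29297/20 → 12 → M, 125.42971/10 → 12 → M; chars MM.
Square: 16.29297/2 → 8, 5.42971/1 → 5; chars 85.
Subsquare: 0.29297/0.0833333 → 3 → d, 0.42971/0.0416667 → 10 → k; chars dk.
Extended square: 0.04297/0.00833333 → 5, 0.01304/0.00416667 → 3; chars 53.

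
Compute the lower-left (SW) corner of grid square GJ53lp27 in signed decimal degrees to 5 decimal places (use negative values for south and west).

3.65417, -49.06667

Field G=6, J=9: +6·20° lon, +9·10° lat → SW at lon -60°, lat 0°.
Square 5, 3: +5·2° lon, +3·1° lat → SW at lon -50°, lat 3°.
Subsquare l=11, p=15: +11·0.0833333° lon, +15·0.0416667° lat → SW at lon -49.0833°, lat 3.625°.
Extended square 2, 7: +2·0.00833333° lon, +7·0.00416667° lat → SW at lon -49.0667°, lat 3.65417°.
latitude 3.65417, longitude -49.06667.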